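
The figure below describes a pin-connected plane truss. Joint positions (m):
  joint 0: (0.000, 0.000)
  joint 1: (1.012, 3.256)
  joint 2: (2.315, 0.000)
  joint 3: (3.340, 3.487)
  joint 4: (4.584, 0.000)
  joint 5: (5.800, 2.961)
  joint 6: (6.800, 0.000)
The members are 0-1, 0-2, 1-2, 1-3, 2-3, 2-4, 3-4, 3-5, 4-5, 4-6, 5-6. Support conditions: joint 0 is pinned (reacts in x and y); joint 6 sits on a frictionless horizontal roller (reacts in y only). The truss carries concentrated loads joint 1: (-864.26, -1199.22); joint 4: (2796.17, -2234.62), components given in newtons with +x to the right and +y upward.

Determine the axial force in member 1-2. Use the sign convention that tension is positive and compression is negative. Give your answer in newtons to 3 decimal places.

N=7 nodes, M=11 members, R=3 reactions → 2N=14, M+R=14
member 0 (0-1): L=3.4096, (cx,cy)=(0.2968,0.9549)
member 1 (0-2): L=2.3150, (cx,cy)=(1.0000,0.0000)
member 2 (1-2): L=3.5070, (cx,cy)=(0.3715,-0.9284)
member 3 (1-3): L=2.3394, (cx,cy)=(0.9951,0.0987)
member 4 (2-3): L=3.6345, (cx,cy)=(0.2820,0.9594)
member 5 (2-4): L=2.2690, (cx,cy)=(1.0000,0.0000)
member 6 (3-4): L=3.7023, (cx,cy)=(0.3360,-0.9419)
member 7 (3-5): L=2.5156, (cx,cy)=(0.9779,-0.2091)
member 8 (4-5): L=3.2010, (cx,cy)=(0.3799,0.9250)
member 9 (4-6): L=2.2160, (cx,cy)=(1.0000,0.0000)
member 10 (5-6): L=3.1253, (cx,cy)=(0.3200,-0.9474)
solve A·x = −loads:
  F[0-1] = -2264.8579 N (compression)
  F[0-2] = +2604.1313 N (tension)
  F[1-2] = +1017.9742 N (tension)
  F[1-3] = -187.0919 N (compression)
  F[2-3] = -985.0908 N (compression)
  F[2-4] = +3260.1603 N (tension)
  F[3-4] = +1221.5814 N (tension)
  F[3-5] = -894.2219 N (compression)
  F[4-5] = +1171.9184 N (tension)
  F[4-6] = +429.2607 N (tension)
  F[5-6] = -1341.5699 N (compression)
  Rx@0 = -1931.9100 N
  Ry@0 = +2162.7991 N
  Ry@6 = +1271.0409 N

1017.974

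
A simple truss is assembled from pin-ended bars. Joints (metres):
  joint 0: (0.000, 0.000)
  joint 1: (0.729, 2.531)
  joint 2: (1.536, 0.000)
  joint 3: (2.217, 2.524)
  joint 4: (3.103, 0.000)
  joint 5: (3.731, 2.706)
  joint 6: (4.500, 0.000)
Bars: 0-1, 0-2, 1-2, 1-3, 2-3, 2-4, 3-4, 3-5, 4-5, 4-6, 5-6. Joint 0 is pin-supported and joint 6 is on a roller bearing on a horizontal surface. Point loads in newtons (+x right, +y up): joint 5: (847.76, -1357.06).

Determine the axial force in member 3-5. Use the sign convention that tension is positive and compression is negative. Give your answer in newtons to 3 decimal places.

N=7 nodes, M=11 members, R=3 reactions → 2N=14, M+R=14
member 0 (0-1): L=2.6339, (cx,cy)=(0.2768,0.9609)
member 1 (0-2): L=1.5360, (cx,cy)=(1.0000,0.0000)
member 2 (1-2): L=2.6565, (cx,cy)=(0.3038,-0.9527)
member 3 (1-3): L=1.4880, (cx,cy)=(1.0000,-0.0047)
member 4 (2-3): L=2.6143, (cx,cy)=(0.2605,0.9655)
member 5 (2-4): L=1.5670, (cx,cy)=(1.0000,0.0000)
member 6 (3-4): L=2.6750, (cx,cy)=(0.3312,-0.9436)
member 7 (3-5): L=1.5249, (cx,cy)=(0.9929,0.1194)
member 8 (4-5): L=2.7779, (cx,cy)=(0.2261,0.9741)
member 9 (4-6): L=1.3970, (cx,cy)=(1.0000,0.0000)
member 10 (5-6): L=2.8131, (cx,cy)=(0.2734,-0.9619)
solve A·x = −loads:
  F[0-1] = +289.1768 N (tension)
  F[0-2] = +767.7227 N (tension)
  F[1-2] = -292.4970 N (compression)
  F[1-3] = +168.8935 N (tension)
  F[2-3] = +288.6396 N (tension)
  F[2-4] = +603.6793 N (tension)
  F[3-4] = -252.7415 N (compression)
  F[3-5] = +330.1527 N (tension)
  F[4-5] = +244.8133 N (tension)
  F[4-6] = +464.6226 N (tension)
  F[5-6] = -1699.6772 N (compression)
  Rx@0 = -847.7600 N
  Ry@0 = -277.8799 N
  Ry@6 = +1634.9399 N

330.153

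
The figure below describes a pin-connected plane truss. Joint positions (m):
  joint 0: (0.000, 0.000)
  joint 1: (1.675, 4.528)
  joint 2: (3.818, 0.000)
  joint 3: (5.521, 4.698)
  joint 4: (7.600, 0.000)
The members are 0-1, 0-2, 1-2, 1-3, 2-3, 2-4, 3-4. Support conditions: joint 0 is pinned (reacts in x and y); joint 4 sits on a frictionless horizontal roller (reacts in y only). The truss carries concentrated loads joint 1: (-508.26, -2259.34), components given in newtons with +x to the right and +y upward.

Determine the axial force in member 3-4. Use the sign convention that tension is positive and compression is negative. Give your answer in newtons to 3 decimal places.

-213.383

N=5 nodes, M=7 members, R=3 reactions → 2N=10, M+R=10
member 0 (0-1): L=4.8279, (cx,cy)=(0.3469,0.9379)
member 1 (0-2): L=3.8180, (cx,cy)=(1.0000,0.0000)
member 2 (1-2): L=5.0095, (cx,cy)=(0.4278,-0.9039)
member 3 (1-3): L=3.8498, (cx,cy)=(0.9990,0.0442)
member 4 (2-3): L=4.9971, (cx,cy)=(0.3408,0.9401)
member 5 (2-4): L=3.7820, (cx,cy)=(1.0000,0.0000)
member 6 (3-4): L=5.1375, (cx,cy)=(0.4047,-0.9145)
solve A·x = −loads:
  F[0-1] = -2200.9168 N (compression)
  F[0-2] = +255.3333 N (tension)
  F[1-2] = -223.6881 N (compression)
  F[1-3] = -159.7986 N (compression)
  F[2-3] = +215.0612 N (tension)
  F[2-4] = +86.3509 N (tension)
  F[3-4] = -213.3834 N (compression)
  Rx@0 = +508.2600 N
  Ry@0 = +2064.2093 N
  Ry@4 = +195.1307 N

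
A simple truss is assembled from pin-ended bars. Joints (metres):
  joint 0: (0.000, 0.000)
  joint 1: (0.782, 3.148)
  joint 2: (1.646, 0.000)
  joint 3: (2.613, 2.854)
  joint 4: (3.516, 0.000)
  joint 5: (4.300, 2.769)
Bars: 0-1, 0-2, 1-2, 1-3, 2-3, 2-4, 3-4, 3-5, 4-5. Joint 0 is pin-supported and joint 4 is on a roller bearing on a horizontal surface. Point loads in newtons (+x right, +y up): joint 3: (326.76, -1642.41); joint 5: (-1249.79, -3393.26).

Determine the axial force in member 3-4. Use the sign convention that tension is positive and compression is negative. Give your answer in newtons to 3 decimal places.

N=6 nodes, M=9 members, R=3 reactions → 2N=12, M+R=12
member 0 (0-1): L=3.2437, (cx,cy)=(0.2411,0.9705)
member 1 (0-2): L=1.6460, (cx,cy)=(1.0000,0.0000)
member 2 (1-2): L=3.2644, (cx,cy)=(0.2647,-0.9643)
member 3 (1-3): L=1.8545, (cx,cy)=(0.9874,-0.1585)
member 4 (2-3): L=3.0134, (cx,cy)=(0.3209,0.9471)
member 5 (2-4): L=1.8700, (cx,cy)=(1.0000,0.0000)
member 6 (3-4): L=2.9934, (cx,cy)=(0.3017,-0.9534)
member 7 (3-5): L=1.6891, (cx,cy)=(0.9987,-0.0503)
member 8 (4-5): L=2.8778, (cx,cy)=(0.2724,0.9622)
solve A·x = −loads:
  F[0-1] = -395.8851 N (compression)
  F[0-2] = -827.5882 N (compression)
  F[1-2] = +433.4080 N (tension)
  F[1-3] = -212.8447 N (compression)
  F[2-3] = -441.2910 N (compression)
  F[2-4] = -571.2655 N (compression)
  F[3-4] = -1304.6177 N (compression)
  F[3-5] = -285.3364 N (compression)
  F[4-5] = -3541.5720 N (compression)
  Rx@0 = +923.0300 N
  Ry@0 = +384.2082 N
  Ry@4 = +4651.4618 N

-1304.618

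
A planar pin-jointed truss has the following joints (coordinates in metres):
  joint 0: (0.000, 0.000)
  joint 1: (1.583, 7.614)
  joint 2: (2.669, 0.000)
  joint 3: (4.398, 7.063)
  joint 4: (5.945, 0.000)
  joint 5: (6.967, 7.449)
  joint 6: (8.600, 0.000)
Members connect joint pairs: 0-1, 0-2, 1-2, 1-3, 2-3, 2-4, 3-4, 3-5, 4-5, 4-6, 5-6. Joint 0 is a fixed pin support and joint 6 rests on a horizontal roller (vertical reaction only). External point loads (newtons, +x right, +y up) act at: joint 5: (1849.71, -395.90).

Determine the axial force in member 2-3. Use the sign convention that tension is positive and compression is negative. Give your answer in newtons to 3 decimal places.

1683.024

N=7 nodes, M=11 members, R=3 reactions → 2N=14, M+R=14
member 0 (0-1): L=7.7768, (cx,cy)=(0.2036,0.9791)
member 1 (0-2): L=2.6690, (cx,cy)=(1.0000,0.0000)
member 2 (1-2): L=7.6911, (cx,cy)=(0.1412,-0.9900)
member 3 (1-3): L=2.8684, (cx,cy)=(0.9814,-0.1921)
member 4 (2-3): L=7.2715, (cx,cy)=(0.2378,0.9713)
member 5 (2-4): L=3.2760, (cx,cy)=(1.0000,0.0000)
member 6 (3-4): L=7.2304, (cx,cy)=(0.2140,-0.9768)
member 7 (3-5): L=2.5978, (cx,cy)=(0.9889,0.1486)
member 8 (4-5): L=7.5188, (cx,cy)=(0.1359,0.9907)
member 9 (4-6): L=2.6550, (cx,cy)=(1.0000,0.0000)
member 10 (5-6): L=7.6259, (cx,cy)=(0.2141,-0.9768)
solve A·x = −loads:
  F[0-1] = +1559.6277 N (tension)
  F[0-2] = +1532.2420 N (tension)
  F[1-2] = -1651.2999 N (compression)
  F[1-3] = +561.0855 N (tension)
  F[2-3] = +1683.0241 N (tension)
  F[2-4] = +898.8908 N (tension)
  F[3-4] = -1371.7782 N (compression)
  F[3-5] = +1258.2879 N (tension)
  F[4-5] = +1352.5653 N (tension)
  F[4-6] = +421.5405 N (tension)
  F[5-6] = -1968.5387 N (compression)
  Rx@0 = -1849.7100 N
  Ry@0 = -1526.9750 N
  Ry@6 = +1922.8750 N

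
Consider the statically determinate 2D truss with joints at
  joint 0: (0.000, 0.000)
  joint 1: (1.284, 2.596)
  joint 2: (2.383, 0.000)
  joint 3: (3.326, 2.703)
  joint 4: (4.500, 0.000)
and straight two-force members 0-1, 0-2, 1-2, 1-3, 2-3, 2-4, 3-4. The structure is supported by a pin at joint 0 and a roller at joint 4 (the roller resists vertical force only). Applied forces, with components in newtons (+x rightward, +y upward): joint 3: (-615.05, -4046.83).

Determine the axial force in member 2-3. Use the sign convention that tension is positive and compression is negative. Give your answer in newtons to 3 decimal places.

-1438.426

N=5 nodes, M=7 members, R=3 reactions → 2N=10, M+R=10
member 0 (0-1): L=2.8962, (cx,cy)=(0.4433,0.8964)
member 1 (0-2): L=2.3830, (cx,cy)=(1.0000,0.0000)
member 2 (1-2): L=2.8190, (cx,cy)=(0.3898,-0.9209)
member 3 (1-3): L=2.0448, (cx,cy)=(0.9986,0.0523)
member 4 (2-3): L=2.8628, (cx,cy)=(0.3294,0.9442)
member 5 (2-4): L=2.1170, (cx,cy)=(1.0000,0.0000)
member 6 (3-4): L=2.9469, (cx,cy)=(0.3984,-0.9172)
solve A·x = −loads:
  F[0-1] = -1590.0141 N (compression)
  F[0-2] = +89.8705 N (tension)
  F[1-2] = +1474.8381 N (tension)
  F[1-3] = -1281.6395 N (compression)
  F[2-3] = -1438.4261 N (compression)
  F[2-4] = +1138.6527 N (tension)
  F[3-4] = -2858.2172 N (compression)
  Rx@0 = +615.0500 N
  Ry@0 = +1425.2130 N
  Ry@4 = +2621.6170 N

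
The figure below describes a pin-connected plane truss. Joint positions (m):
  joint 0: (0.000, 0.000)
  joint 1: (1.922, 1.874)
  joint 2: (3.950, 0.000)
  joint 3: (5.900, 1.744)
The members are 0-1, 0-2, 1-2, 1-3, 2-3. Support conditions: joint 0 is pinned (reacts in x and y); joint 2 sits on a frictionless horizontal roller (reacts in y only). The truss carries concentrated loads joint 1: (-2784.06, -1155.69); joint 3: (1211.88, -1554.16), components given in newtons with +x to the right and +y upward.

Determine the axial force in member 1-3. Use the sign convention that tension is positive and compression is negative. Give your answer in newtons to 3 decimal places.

2847.156

N=4 nodes, M=5 members, R=3 reactions → 2N=8, M+R=8
member 0 (0-1): L=2.6844, (cx,cy)=(0.7160,0.6981)
member 1 (0-2): L=3.9500, (cx,cy)=(1.0000,0.0000)
member 2 (1-2): L=2.7613, (cx,cy)=(0.7344,-0.6787)
member 3 (1-3): L=3.9801, (cx,cy)=(0.9995,-0.0327)
member 4 (2-3): L=2.6161, (cx,cy)=(0.7454,0.6666)
solve A·x = −loads:
  F[0-1] = -876.4852 N (compression)
  F[0-2] = -944.6246 N (compression)
  F[1-2] = -938.3071 N (compression)
  F[1-3] = +2847.1562 N (tension)
  F[2-3] = -2191.8409 N (compression)
  Rx@0 = +1572.1800 N
  Ry@0 = +611.8828 N
  Ry@2 = +2097.9672 N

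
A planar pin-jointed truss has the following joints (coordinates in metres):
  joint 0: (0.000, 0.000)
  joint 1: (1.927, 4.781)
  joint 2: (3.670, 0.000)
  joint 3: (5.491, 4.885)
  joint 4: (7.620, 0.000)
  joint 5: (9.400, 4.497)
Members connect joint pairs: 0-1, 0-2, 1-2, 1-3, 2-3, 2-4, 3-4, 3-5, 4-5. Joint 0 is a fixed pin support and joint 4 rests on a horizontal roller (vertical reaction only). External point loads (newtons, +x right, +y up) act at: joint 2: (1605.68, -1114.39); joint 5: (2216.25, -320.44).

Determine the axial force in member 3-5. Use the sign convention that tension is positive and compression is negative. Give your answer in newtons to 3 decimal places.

N=6 nodes, M=9 members, R=3 reactions → 2N=12, M+R=12
member 0 (0-1): L=5.1547, (cx,cy)=(0.3738,0.9275)
member 1 (0-2): L=3.6700, (cx,cy)=(1.0000,0.0000)
member 2 (1-2): L=5.0888, (cx,cy)=(0.3425,-0.9395)
member 3 (1-3): L=3.5655, (cx,cy)=(0.9996,0.0292)
member 4 (2-3): L=5.2134, (cx,cy)=(0.3493,0.9370)
member 5 (2-4): L=3.9500, (cx,cy)=(1.0000,0.0000)
member 6 (3-4): L=5.3288, (cx,cy)=(0.3995,-0.9167)
member 7 (3-5): L=3.9282, (cx,cy)=(0.9951,-0.0988)
member 8 (4-5): L=4.8365, (cx,cy)=(0.3680,0.9298)
solve A·x = −loads:
  F[0-1] = +868.0575 N (tension)
  F[0-2] = +3497.4231 N (tension)
  F[1-2] = -837.9627 N (compression)
  F[1-3] = +611.7829 N (tension)
  F[2-3] = +2029.4975 N (tension)
  F[2-4] = +895.8362 N (tension)
  F[3-4] = -2337.9959 N (compression)
  F[3-5] = +2265.5892 N (tension)
  F[4-5] = -103.9582 N (compression)
  Rx@0 = -3821.9300 N
  Ry@0 = -805.1206 N
  Ry@4 = +2239.9506 N

2265.589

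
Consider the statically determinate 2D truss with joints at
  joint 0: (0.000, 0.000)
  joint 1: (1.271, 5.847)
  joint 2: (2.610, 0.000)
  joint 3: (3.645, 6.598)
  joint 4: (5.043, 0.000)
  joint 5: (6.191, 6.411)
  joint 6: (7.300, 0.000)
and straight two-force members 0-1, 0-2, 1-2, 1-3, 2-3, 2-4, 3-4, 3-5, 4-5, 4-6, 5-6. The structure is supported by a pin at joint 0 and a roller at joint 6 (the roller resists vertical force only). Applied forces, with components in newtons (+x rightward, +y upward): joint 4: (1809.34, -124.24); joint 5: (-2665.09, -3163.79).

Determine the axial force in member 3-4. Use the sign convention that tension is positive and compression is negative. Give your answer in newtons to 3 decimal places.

N=7 nodes, M=11 members, R=3 reactions → 2N=14, M+R=14
member 0 (0-1): L=5.9835, (cx,cy)=(0.2124,0.9772)
member 1 (0-2): L=2.6100, (cx,cy)=(1.0000,0.0000)
member 2 (1-2): L=5.9984, (cx,cy)=(0.2232,-0.9748)
member 3 (1-3): L=2.4900, (cx,cy)=(0.9534,0.3016)
member 4 (2-3): L=6.6787, (cx,cy)=(0.1550,0.9879)
member 5 (2-4): L=2.4330, (cx,cy)=(1.0000,0.0000)
member 6 (3-4): L=6.7445, (cx,cy)=(0.2073,-0.9783)
member 7 (3-5): L=2.5529, (cx,cy)=(0.9973,-0.0733)
member 8 (4-5): L=6.5130, (cx,cy)=(0.1763,0.9843)
member 9 (4-6): L=2.2570, (cx,cy)=(1.0000,0.0000)
member 10 (5-6): L=6.5062, (cx,cy)=(0.1705,-0.9854)
solve A·x = −loads:
  F[0-1] = -2926.3629 N (compression)
  F[0-2] = -234.1444 N (compression)
  F[1-2] = +2547.3347 N (tension)
  F[1-3] = -1248.3771 N (compression)
  F[2-3] = -2513.4206 N (compression)
  F[2-4] = +723.9976 N (tension)
  F[3-4] = +3089.7563 N (tension)
  F[3-5] = -2226.1748 N (compression)
  F[4-5] = -2944.5137 N (compression)
  F[4-6] = +74.1147 N (tension)
  F[5-6] = -434.8116 N (compression)
  Rx@0 = +855.7500 N
  Ry@0 = +2859.5815 N
  Ry@6 = +428.4485 N

3089.756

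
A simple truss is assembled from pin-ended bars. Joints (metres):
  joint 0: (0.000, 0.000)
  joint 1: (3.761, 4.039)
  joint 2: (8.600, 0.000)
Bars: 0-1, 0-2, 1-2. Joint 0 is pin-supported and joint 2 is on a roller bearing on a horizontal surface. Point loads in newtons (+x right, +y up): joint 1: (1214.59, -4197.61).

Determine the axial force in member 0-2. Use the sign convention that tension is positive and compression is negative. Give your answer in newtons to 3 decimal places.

2882.740

N=3 nodes, M=3 members, R=3 reactions → 2N=6, M+R=6
member 0 (0-1): L=5.5189, (cx,cy)=(0.6815,0.7318)
member 1 (0-2): L=8.6000, (cx,cy)=(1.0000,0.0000)
member 2 (1-2): L=6.3031, (cx,cy)=(0.7677,-0.6408)
solve A·x = −loads:
  F[0-1] = -2447.8630 N (compression)
  F[0-2] = +2882.7403 N (tension)
  F[1-2] = -3754.9671 N (compression)
  Rx@0 = -1214.5900 N
  Ry@0 = +1791.4542 N
  Ry@2 = +2406.1558 N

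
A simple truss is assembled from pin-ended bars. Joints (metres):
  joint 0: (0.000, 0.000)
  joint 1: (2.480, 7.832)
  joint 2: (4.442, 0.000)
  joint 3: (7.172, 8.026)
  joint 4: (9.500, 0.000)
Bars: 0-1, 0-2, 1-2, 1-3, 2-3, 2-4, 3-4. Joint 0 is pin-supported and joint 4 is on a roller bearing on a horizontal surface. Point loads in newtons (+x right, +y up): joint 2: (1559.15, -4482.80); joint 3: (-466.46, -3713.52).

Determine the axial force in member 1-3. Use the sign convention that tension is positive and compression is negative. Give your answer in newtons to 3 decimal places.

N=5 nodes, M=7 members, R=3 reactions → 2N=10, M+R=10
member 0 (0-1): L=8.2153, (cx,cy)=(0.3019,0.9533)
member 1 (0-2): L=4.4420, (cx,cy)=(1.0000,0.0000)
member 2 (1-2): L=8.0740, (cx,cy)=(0.2430,-0.9700)
member 3 (1-3): L=4.6960, (cx,cy)=(0.9991,0.0413)
member 4 (2-3): L=8.4776, (cx,cy)=(0.3220,0.9467)
member 5 (2-4): L=5.0580, (cx,cy)=(1.0000,0.0000)
member 6 (3-4): L=8.3568, (cx,cy)=(0.2786,-0.9604)
solve A·x = −loads:
  F[0-1] = -3871.4449 N (compression)
  F[0-2] = +2261.3900 N (tension)
  F[1-2] = +3716.5670 N (tension)
  F[1-3] = -2073.6030 N (compression)
  F[2-3] = +927.0152 N (tension)
  F[2-4] = +1306.8503 N (tension)
  F[3-4] = -4691.1937 N (compression)
  Rx@0 = -1092.6900 N
  Ry@0 = +3690.8300 N
  Ry@4 = +4505.4900 N

-2073.603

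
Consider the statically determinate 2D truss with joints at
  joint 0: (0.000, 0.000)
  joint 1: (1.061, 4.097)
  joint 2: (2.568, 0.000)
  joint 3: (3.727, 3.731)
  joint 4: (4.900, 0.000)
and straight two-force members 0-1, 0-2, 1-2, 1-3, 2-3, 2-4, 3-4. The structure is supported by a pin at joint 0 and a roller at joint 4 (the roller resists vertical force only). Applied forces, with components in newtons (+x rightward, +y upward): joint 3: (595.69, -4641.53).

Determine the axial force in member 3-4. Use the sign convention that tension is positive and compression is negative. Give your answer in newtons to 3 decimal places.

N=5 nodes, M=7 members, R=3 reactions → 2N=10, M+R=10
member 0 (0-1): L=4.2322, (cx,cy)=(0.2507,0.9681)
member 1 (0-2): L=2.5680, (cx,cy)=(1.0000,0.0000)
member 2 (1-2): L=4.3654, (cx,cy)=(0.3452,-0.9385)
member 3 (1-3): L=2.6910, (cx,cy)=(0.9907,-0.1360)
member 4 (2-3): L=3.9069, (cx,cy)=(0.2967,0.9550)
member 5 (2-4): L=2.3320, (cx,cy)=(1.0000,0.0000)
member 6 (3-4): L=3.9110, (cx,cy)=(0.2999,-0.9540)
solve A·x = −loads:
  F[0-1] = -679.2417 N (compression)
  F[0-2] = +765.9757 N (tension)
  F[1-2] = +764.1170 N (tension)
  F[1-3] = -438.1433 N (compression)
  F[2-3] = -750.9458 N (compression)
  F[2-4] = +1252.5351 N (tension)
  F[3-4] = -4176.2352 N (compression)
  Rx@0 = -595.6900 N
  Ry@0 = +657.5501 N
  Ry@4 = +3983.9799 N

-4176.235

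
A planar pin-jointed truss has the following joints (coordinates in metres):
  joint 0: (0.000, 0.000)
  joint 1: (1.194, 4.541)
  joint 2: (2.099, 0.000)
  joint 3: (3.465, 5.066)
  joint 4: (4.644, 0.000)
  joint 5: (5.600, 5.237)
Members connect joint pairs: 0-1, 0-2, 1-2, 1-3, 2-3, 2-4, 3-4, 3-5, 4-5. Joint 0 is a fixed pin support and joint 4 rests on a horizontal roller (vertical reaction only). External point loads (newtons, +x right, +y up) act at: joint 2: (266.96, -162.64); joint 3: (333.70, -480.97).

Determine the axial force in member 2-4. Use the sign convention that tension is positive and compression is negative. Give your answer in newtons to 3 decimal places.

185.344

N=6 nodes, M=9 members, R=3 reactions → 2N=12, M+R=12
member 0 (0-1): L=4.6954, (cx,cy)=(0.2543,0.9671)
member 1 (0-2): L=2.0990, (cx,cy)=(1.0000,0.0000)
member 2 (1-2): L=4.6303, (cx,cy)=(0.1955,-0.9807)
member 3 (1-3): L=2.3309, (cx,cy)=(0.9743,0.2252)
member 4 (2-3): L=5.2469, (cx,cy)=(0.2603,0.9655)
member 5 (2-4): L=2.5450, (cx,cy)=(1.0000,0.0000)
member 6 (3-4): L=5.2014, (cx,cy)=(0.2267,-0.9740)
member 7 (3-5): L=2.1418, (cx,cy)=(0.9968,0.0798)
member 8 (4-5): L=5.3235, (cx,cy)=(0.1796,0.9837)
solve A·x = −loads:
  F[0-1] = +157.9801 N (tension)
  F[0-2] = +560.4866 N (tension)
  F[1-2] = -139.8773 N (compression)
  F[1-3] = +69.2932 N (tension)
  F[2-3] = +310.5276 N (tension)
  F[2-4] = +185.3438 N (tension)
  F[3-4] = -817.6797 N (compression)
  F[3-5] = -0.0000 N (compression)
  F[4-5] = +0.0000 N (tension)
  Rx@0 = -600.6600 N
  Ry@0 = -152.7868 N
  Ry@4 = +796.3968 N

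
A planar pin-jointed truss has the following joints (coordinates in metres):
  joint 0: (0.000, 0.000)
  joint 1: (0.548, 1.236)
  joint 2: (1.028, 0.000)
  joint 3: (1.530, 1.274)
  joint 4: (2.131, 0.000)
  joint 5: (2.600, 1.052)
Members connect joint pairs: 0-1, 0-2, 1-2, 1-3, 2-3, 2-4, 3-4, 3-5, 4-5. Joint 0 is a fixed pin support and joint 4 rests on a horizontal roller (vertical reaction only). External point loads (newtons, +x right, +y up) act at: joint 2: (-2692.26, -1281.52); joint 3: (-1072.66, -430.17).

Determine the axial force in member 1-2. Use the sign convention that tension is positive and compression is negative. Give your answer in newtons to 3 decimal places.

1481.159

N=6 nodes, M=9 members, R=3 reactions → 2N=12, M+R=12
member 0 (0-1): L=1.3520, (cx,cy)=(0.4053,0.9142)
member 1 (0-2): L=1.0280, (cx,cy)=(1.0000,0.0000)
member 2 (1-2): L=1.3259, (cx,cy)=(0.3620,-0.9322)
member 3 (1-3): L=0.9827, (cx,cy)=(0.9993,0.0387)
member 4 (2-3): L=1.3693, (cx,cy)=(0.3666,0.9304)
member 5 (2-4): L=1.1030, (cx,cy)=(1.0000,0.0000)
member 6 (3-4): L=1.4086, (cx,cy)=(0.4267,-0.9044)
member 7 (3-5): L=1.0928, (cx,cy)=(0.9791,-0.2032)
member 8 (4-5): L=1.1518, (cx,cy)=(0.4072,0.9133)
solve A·x = −loads:
  F[0-1] = -1559.7760 N (compression)
  F[0-2] = -3132.7197 N (compression)
  F[1-2] = +1481.1593 N (tension)
  F[1-3] = -1169.2684 N (compression)
  F[2-3] = -106.6005 N (compression)
  F[2-4] = +134.8138 N (tension)
  F[3-4] = -315.9811 N (compression)
  F[3-5] = -0.0000 N (compression)
  F[4-5] = +0.0000 N (tension)
  Rx@0 = +3764.9200 N
  Ry@0 = +1425.9116 N
  Ry@4 = +285.7784 N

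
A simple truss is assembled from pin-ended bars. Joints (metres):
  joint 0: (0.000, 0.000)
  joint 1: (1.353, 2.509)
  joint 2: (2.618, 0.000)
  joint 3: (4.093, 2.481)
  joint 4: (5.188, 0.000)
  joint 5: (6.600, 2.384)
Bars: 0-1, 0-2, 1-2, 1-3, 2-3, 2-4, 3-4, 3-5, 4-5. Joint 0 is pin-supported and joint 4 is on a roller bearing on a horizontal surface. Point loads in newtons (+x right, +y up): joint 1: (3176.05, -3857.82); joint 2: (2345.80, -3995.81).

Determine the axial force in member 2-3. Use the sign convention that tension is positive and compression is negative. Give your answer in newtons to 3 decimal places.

N=6 nodes, M=9 members, R=3 reactions → 2N=12, M+R=12
member 0 (0-1): L=2.8506, (cx,cy)=(0.4746,0.8802)
member 1 (0-2): L=2.6180, (cx,cy)=(1.0000,0.0000)
member 2 (1-2): L=2.8099, (cx,cy)=(0.4502,-0.8929)
member 3 (1-3): L=2.7401, (cx,cy)=(0.9999,-0.0102)
member 4 (2-3): L=2.8863, (cx,cy)=(0.5110,0.8596)
member 5 (2-4): L=2.5700, (cx,cy)=(1.0000,0.0000)
member 6 (3-4): L=2.7119, (cx,cy)=(0.4038,-0.9149)
member 7 (3-5): L=2.5089, (cx,cy)=(0.9993,-0.0387)
member 8 (4-5): L=2.7708, (cx,cy)=(0.5096,0.8604)
solve A·x = −loads:
  F[0-1] = -3743.7363 N (compression)
  F[0-2] = +7298.7907 N (tension)
  F[1-2] = -576.4217 N (compression)
  F[1-3] = -4693.7303 N (compression)
  F[2-3] = +5247.4385 N (tension)
  F[2-4] = +2011.9027 N (tension)
  F[3-4] = -4982.7152 N (compression)
  F[3-5] = +0.0000 N (tension)
  F[4-5] = -0.0000 N (compression)
  Rx@0 = -5521.8500 N
  Ry@0 = +3295.1546 N
  Ry@4 = +4558.4754 N

5247.439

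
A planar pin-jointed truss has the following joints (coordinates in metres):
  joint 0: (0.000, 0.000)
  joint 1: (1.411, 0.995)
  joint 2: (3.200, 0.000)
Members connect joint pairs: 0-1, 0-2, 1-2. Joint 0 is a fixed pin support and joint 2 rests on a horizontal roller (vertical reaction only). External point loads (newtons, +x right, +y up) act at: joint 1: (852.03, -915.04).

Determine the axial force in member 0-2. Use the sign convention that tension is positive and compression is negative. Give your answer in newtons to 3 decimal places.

1201.783

N=3 nodes, M=3 members, R=3 reactions → 2N=6, M+R=6
member 0 (0-1): L=1.7265, (cx,cy)=(0.8172,0.5763)
member 1 (0-2): L=3.2000, (cx,cy)=(1.0000,0.0000)
member 2 (1-2): L=2.0471, (cx,cy)=(0.8739,-0.4861)
solve A·x = −loads:
  F[0-1] = -427.9680 N (compression)
  F[0-2] = +1201.7828 N (tension)
  F[1-2] = -1375.1528 N (compression)
  Rx@0 = -852.0300 N
  Ry@0 = +246.6365 N
  Ry@2 = +668.4035 N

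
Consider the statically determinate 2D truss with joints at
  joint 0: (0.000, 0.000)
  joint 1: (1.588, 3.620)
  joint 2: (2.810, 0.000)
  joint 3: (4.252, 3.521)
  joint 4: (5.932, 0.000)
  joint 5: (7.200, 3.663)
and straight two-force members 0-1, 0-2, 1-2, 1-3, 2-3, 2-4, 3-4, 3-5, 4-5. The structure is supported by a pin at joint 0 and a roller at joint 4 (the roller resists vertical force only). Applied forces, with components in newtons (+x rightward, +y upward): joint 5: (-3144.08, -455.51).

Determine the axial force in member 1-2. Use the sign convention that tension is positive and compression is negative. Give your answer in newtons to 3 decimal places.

2003.191

N=6 nodes, M=9 members, R=3 reactions → 2N=12, M+R=12
member 0 (0-1): L=3.9530, (cx,cy)=(0.4017,0.9158)
member 1 (0-2): L=2.8100, (cx,cy)=(1.0000,0.0000)
member 2 (1-2): L=3.8207, (cx,cy)=(0.3198,-0.9475)
member 3 (1-3): L=2.6658, (cx,cy)=(0.9993,-0.0371)
member 4 (2-3): L=3.8048, (cx,cy)=(0.3790,0.9254)
member 5 (2-4): L=3.1220, (cx,cy)=(1.0000,0.0000)
member 6 (3-4): L=3.9013, (cx,cy)=(0.4306,-0.9025)
member 7 (3-5): L=2.9514, (cx,cy)=(0.9988,0.0481)
member 8 (4-5): L=3.8763, (cx,cy)=(0.3271,0.9450)
solve A·x = −loads:
  F[0-1] = -2013.7284 N (compression)
  F[0-2] = -2335.1229 N (compression)
  F[1-2] = +2003.1911 N (tension)
  F[1-3] = -1450.6532 N (compression)
  F[2-3] = -2050.9700 N (compression)
  F[2-4] = -917.1283 N (compression)
  F[3-4] = +1881.1674 N (tension)
  F[3-5] = -3040.5599 N (compression)
  F[4-5] = -327.2240 N (compression)
  Rx@0 = +3144.0800 N
  Ry@0 = +1844.0961 N
  Ry@4 = -1388.5861 N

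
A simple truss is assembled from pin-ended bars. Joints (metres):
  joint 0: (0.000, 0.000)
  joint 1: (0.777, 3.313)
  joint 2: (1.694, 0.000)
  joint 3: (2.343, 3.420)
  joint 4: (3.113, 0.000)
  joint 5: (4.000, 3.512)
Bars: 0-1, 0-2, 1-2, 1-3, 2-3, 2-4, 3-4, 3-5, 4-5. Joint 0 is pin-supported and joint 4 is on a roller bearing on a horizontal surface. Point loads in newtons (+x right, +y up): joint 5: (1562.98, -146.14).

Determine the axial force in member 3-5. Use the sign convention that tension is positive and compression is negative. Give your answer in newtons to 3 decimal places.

1625.143

N=6 nodes, M=9 members, R=3 reactions → 2N=12, M+R=12
member 0 (0-1): L=3.4029, (cx,cy)=(0.2283,0.9736)
member 1 (0-2): L=1.6940, (cx,cy)=(1.0000,0.0000)
member 2 (1-2): L=3.4376, (cx,cy)=(0.2668,-0.9638)
member 3 (1-3): L=1.5697, (cx,cy)=(0.9977,0.0682)
member 4 (2-3): L=3.4810, (cx,cy)=(0.1864,0.9825)
member 5 (2-4): L=1.4190, (cx,cy)=(1.0000,0.0000)
member 6 (3-4): L=3.5056, (cx,cy)=(0.2196,-0.9756)
member 7 (3-5): L=1.6596, (cx,cy)=(0.9985,0.0554)
member 8 (4-5): L=3.6223, (cx,cy)=(0.2449,0.9696)
solve A·x = −loads:
  F[0-1] = +1853.9267 N (tension)
  F[0-2] = +1139.6637 N (tension)
  F[1-2] = -1808.5995 N (compression)
  F[1-3] = +907.8875 N (tension)
  F[2-3] = +1774.1692 N (tension)
  F[2-4] = +326.4304 N (tension)
  F[3-4] = -1757.7849 N (compression)
  F[3-5] = +1625.1426 N (tension)
  F[4-5] = -243.6504 N (compression)
  Rx@0 = -1562.9800 N
  Ry@0 = -1804.9508 N
  Ry@4 = +1951.0908 N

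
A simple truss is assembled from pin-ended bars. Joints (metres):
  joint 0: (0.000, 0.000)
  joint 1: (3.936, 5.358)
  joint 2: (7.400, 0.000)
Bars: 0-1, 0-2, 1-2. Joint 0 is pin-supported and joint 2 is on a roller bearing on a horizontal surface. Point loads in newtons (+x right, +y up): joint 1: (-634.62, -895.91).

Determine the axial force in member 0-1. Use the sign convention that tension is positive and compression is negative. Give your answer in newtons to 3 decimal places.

N=3 nodes, M=3 members, R=3 reactions → 2N=6, M+R=6
member 0 (0-1): L=6.6483, (cx,cy)=(0.5920,0.8059)
member 1 (0-2): L=7.4000, (cx,cy)=(1.0000,0.0000)
member 2 (1-2): L=6.3802, (cx,cy)=(0.5429,-0.8398)
solve A·x = −loads:
  F[0-1] = -1090.5366 N (compression)
  F[0-2] = +11.0088 N (tension)
  F[1-2] = -20.2768 N (compression)
  Rx@0 = +634.6200 N
  Ry@0 = +878.8819 N
  Ry@2 = +17.0281 N

-1090.537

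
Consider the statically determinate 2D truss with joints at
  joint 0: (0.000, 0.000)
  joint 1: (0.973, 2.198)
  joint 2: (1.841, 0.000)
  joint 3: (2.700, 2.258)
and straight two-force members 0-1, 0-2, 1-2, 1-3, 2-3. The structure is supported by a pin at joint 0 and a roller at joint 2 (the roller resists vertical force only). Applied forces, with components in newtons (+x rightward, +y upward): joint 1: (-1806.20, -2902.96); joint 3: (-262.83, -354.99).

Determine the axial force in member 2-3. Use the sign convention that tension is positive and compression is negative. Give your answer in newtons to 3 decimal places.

N=4 nodes, M=5 members, R=3 reactions → 2N=8, M+R=8
member 0 (0-1): L=2.4037, (cx,cy)=(0.4048,0.9144)
member 1 (0-2): L=1.8410, (cx,cy)=(1.0000,0.0000)
member 2 (1-2): L=2.3632, (cx,cy)=(0.3673,-0.9301)
member 3 (1-3): L=1.7280, (cx,cy)=(0.9994,0.0347)
member 4 (2-3): L=2.4159, (cx,cy)=(0.3556,0.9347)
solve A·x = −loads:
  F[0-1] = -4026.4983 N (compression)
  F[0-2] = -439.1557 N (compression)
  F[1-2] = +832.6134 N (tension)
  F[1-3] = -129.5725 N (compression)
  F[2-3] = -374.9965 N (compression)
  Rx@0 = +2069.0300 N
  Ry@0 = +3681.8743 N
  Ry@2 = -423.9243 N

-374.996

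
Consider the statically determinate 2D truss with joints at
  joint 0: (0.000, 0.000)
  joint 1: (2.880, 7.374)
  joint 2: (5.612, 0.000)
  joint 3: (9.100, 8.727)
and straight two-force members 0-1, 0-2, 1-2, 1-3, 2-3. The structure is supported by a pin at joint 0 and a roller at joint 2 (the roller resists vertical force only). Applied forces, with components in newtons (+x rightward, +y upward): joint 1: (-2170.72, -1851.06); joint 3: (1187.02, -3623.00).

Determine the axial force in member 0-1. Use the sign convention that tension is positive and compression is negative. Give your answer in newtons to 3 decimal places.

369.618

N=4 nodes, M=5 members, R=3 reactions → 2N=8, M+R=8
member 0 (0-1): L=7.9165, (cx,cy)=(0.3638,0.9315)
member 1 (0-2): L=5.6120, (cx,cy)=(1.0000,0.0000)
member 2 (1-2): L=7.8638, (cx,cy)=(0.3474,-0.9377)
member 3 (1-3): L=6.3655, (cx,cy)=(0.9771,0.2126)
member 4 (2-3): L=9.3982, (cx,cy)=(0.3711,0.9286)
solve A·x = −loads:
  F[0-1] = +369.6184 N (tension)
  F[0-2] = -1118.1669 N (compression)
  F[1-2] = -1671.7124 N (compression)
  F[1-3] = +2953.4508 N (tension)
  F[2-3] = -4577.7093 N (compression)
  Rx@0 = +983.7000 N
  Ry@0 = -344.2912 N
  Ry@2 = +5818.3512 N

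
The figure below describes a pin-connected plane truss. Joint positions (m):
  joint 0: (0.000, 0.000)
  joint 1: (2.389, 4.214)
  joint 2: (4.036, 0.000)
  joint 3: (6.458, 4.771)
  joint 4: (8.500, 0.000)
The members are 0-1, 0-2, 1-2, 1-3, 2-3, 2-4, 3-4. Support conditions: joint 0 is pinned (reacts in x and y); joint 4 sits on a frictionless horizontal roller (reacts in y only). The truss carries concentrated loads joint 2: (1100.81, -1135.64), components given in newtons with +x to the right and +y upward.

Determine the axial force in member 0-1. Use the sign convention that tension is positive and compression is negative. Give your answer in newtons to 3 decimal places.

N=5 nodes, M=7 members, R=3 reactions → 2N=10, M+R=10
member 0 (0-1): L=4.8441, (cx,cy)=(0.4932,0.8699)
member 1 (0-2): L=4.0360, (cx,cy)=(1.0000,0.0000)
member 2 (1-2): L=4.5244, (cx,cy)=(0.3640,-0.9314)
member 3 (1-3): L=4.1069, (cx,cy)=(0.9908,0.1356)
member 4 (2-3): L=5.3506, (cx,cy)=(0.4527,0.8917)
member 5 (2-4): L=4.4640, (cx,cy)=(1.0000,0.0000)
member 6 (3-4): L=5.1896, (cx,cy)=(0.3935,-0.9193)
solve A·x = −loads:
  F[0-1] = -685.5873 N (compression)
  F[0-2] = +1438.9274 N (tension)
  F[1-2] = +560.6559 N (tension)
  F[1-3] = -547.2663 N (compression)
  F[2-3] = +687.9707 N (tension)
  F[2-4] = +230.7912 N (tension)
  F[3-4] = -586.5425 N (compression)
  Rx@0 = -1100.8100 N
  Ry@0 = +596.4114 N
  Ry@4 = +539.2286 N

-685.587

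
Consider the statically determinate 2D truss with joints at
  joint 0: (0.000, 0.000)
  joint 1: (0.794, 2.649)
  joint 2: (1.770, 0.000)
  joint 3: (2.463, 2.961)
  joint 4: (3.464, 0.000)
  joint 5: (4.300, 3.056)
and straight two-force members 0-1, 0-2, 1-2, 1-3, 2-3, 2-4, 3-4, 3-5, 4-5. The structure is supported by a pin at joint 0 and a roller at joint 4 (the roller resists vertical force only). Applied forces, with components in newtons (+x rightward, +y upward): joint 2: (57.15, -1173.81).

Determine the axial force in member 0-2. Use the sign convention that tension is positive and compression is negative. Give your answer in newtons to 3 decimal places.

N=6 nodes, M=9 members, R=3 reactions → 2N=12, M+R=12
member 0 (0-1): L=2.7654, (cx,cy)=(0.2871,0.9579)
member 1 (0-2): L=1.7700, (cx,cy)=(1.0000,0.0000)
member 2 (1-2): L=2.8231, (cx,cy)=(0.3457,-0.9383)
member 3 (1-3): L=1.6979, (cx,cy)=(0.9830,0.1838)
member 4 (2-3): L=3.0410, (cx,cy)=(0.2279,0.9737)
member 5 (2-4): L=1.6940, (cx,cy)=(1.0000,0.0000)
member 6 (3-4): L=3.1256, (cx,cy)=(0.3203,-0.9473)
member 7 (3-5): L=1.8395, (cx,cy)=(0.9987,0.0516)
member 8 (4-5): L=3.1683, (cx,cy)=(0.2639,0.9646)
solve A·x = −loads:
  F[0-1] = -599.2596 N (compression)
  F[0-2] = +229.2068 N (tension)
  F[1-2] = +540.2621 N (tension)
  F[1-3] = -365.0533 N (compression)
  F[2-3] = +684.8826 N (tension)
  F[2-4] = +202.7631 N (tension)
  F[3-4] = -633.1279 N (compression)
  F[3-5] = +0.0000 N (tension)
  F[4-5] = +0.0000 N (tension)
  Rx@0 = -57.1500 N
  Ry@0 = +574.0283 N
  Ry@4 = +599.7817 N

229.207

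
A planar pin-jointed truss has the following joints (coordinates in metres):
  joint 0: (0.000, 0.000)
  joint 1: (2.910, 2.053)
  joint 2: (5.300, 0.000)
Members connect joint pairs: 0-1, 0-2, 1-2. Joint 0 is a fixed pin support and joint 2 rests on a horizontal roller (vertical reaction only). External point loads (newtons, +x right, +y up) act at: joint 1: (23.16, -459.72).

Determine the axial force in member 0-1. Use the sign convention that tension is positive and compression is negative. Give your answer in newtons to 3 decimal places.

N=3 nodes, M=3 members, R=3 reactions → 2N=6, M+R=6
member 0 (0-1): L=3.5613, (cx,cy)=(0.8171,0.5765)
member 1 (0-2): L=5.3000, (cx,cy)=(1.0000,0.0000)
member 2 (1-2): L=3.1507, (cx,cy)=(0.7586,-0.6516)
solve A·x = −loads:
  F[0-1] = -344.0512 N (compression)
  F[0-2] = +304.2896 N (tension)
  F[1-2] = -401.1403 N (compression)
  Rx@0 = -23.1600 N
  Ry@0 = +198.3365 N
  Ry@2 = +261.3835 N

-344.051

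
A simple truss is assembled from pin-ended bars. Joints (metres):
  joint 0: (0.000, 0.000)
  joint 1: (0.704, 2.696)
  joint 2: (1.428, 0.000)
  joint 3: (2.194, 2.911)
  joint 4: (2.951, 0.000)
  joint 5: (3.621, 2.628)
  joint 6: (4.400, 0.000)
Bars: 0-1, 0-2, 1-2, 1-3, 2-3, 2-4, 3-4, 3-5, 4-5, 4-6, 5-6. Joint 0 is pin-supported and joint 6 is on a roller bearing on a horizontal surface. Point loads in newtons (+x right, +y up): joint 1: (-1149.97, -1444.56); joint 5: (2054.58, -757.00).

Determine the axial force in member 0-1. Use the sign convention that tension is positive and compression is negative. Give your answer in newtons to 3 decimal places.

N=7 nodes, M=11 members, R=3 reactions → 2N=14, M+R=14
member 0 (0-1): L=2.7864, (cx,cy)=(0.2527,0.9676)
member 1 (0-2): L=1.4280, (cx,cy)=(1.0000,0.0000)
member 2 (1-2): L=2.7915, (cx,cy)=(0.2594,-0.9658)
member 3 (1-3): L=1.5054, (cx,cy)=(0.9897,0.1428)
member 4 (2-3): L=3.0101, (cx,cy)=(0.2545,0.9671)
member 5 (2-4): L=1.5230, (cx,cy)=(1.0000,0.0000)
member 6 (3-4): L=3.0078, (cx,cy)=(0.2517,-0.9678)
member 7 (3-5): L=1.4548, (cx,cy)=(0.9809,-0.1945)
member 8 (4-5): L=2.7121, (cx,cy)=(0.2470,0.9690)
member 9 (4-6): L=1.4490, (cx,cy)=(1.0000,0.0000)
member 10 (5-6): L=2.7410, (cx,cy)=(0.2842,-0.9588)
solve A·x = −loads:
  F[0-1] = -852.5883 N (compression)
  F[0-2] = +1120.0213 N (tension)
  F[1-2] = -483.2314 N (compression)
  F[1-3] = +1070.8653 N (tension)
  F[2-3] = +482.5831 N (tension)
  F[2-4] = +871.8856 N (tension)
  F[3-4] = -930.5845 N (compression)
  F[3-5] = +1444.4962 N (tension)
  F[4-5] = +929.4388 N (tension)
  F[4-6] = +408.0658 N (tension)
  F[5-6] = -1435.8397 N (compression)
  Rx@0 = -904.6100 N
  Ry@0 = +824.9272 N
  Ry@6 = +1376.6328 N

-852.588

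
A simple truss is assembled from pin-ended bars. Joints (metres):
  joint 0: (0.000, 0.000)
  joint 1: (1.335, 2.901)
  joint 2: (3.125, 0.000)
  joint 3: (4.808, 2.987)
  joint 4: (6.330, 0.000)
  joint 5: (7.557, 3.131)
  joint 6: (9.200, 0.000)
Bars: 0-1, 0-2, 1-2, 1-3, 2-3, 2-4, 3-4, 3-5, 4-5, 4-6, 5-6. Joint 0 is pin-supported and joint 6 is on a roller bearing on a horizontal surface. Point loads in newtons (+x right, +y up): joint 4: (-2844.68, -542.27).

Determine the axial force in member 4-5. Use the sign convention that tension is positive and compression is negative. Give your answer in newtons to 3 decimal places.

N=7 nodes, M=11 members, R=3 reactions → 2N=14, M+R=14
member 0 (0-1): L=3.1934, (cx,cy)=(0.4180,0.9084)
member 1 (0-2): L=3.1250, (cx,cy)=(1.0000,0.0000)
member 2 (1-2): L=3.4088, (cx,cy)=(0.5251,-0.8510)
member 3 (1-3): L=3.4741, (cx,cy)=(0.9997,0.0248)
member 4 (2-3): L=3.4285, (cx,cy)=(0.4909,0.8712)
member 5 (2-4): L=3.2050, (cx,cy)=(1.0000,0.0000)
member 6 (3-4): L=3.3524, (cx,cy)=(0.4540,-0.8910)
member 7 (3-5): L=2.7528, (cx,cy)=(0.9986,0.0523)
member 8 (4-5): L=3.3628, (cx,cy)=(0.3649,0.9311)
member 9 (4-6): L=2.8700, (cx,cy)=(1.0000,0.0000)
member 10 (5-6): L=3.5359, (cx,cy)=(0.4647,-0.8855)
solve A·x = −loads:
  F[0-1] = -186.2173 N (compression)
  F[0-2] = -2766.8328 N (compression)
  F[1-2] = +193.5532 N (tension)
  F[1-3] = -179.5393 N (compression)
  F[2-3] = -189.0674 N (compression)
  F[2-4] = -2572.3855 N (compression)
  F[3-4] = +169.3311 N (tension)
  F[3-5] = -349.6498 N (compression)
  F[4-5] = +420.3773 N (tension)
  F[4-6] = +195.7879 N (tension)
  F[5-6] = -421.3556 N (compression)
  Rx@0 = +2844.6800 N
  Ry@0 = +169.1647 N
  Ry@6 = +373.1053 N

420.377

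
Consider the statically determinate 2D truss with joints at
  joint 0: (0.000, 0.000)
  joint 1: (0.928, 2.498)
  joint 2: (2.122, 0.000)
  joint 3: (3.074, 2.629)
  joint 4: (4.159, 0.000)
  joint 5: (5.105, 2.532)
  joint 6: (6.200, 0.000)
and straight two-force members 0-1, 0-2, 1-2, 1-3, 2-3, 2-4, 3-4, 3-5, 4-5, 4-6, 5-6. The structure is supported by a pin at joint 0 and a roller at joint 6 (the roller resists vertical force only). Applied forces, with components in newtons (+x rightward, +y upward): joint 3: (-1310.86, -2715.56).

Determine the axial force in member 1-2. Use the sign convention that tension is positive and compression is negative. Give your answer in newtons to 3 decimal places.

2026.111

N=7 nodes, M=11 members, R=3 reactions → 2N=14, M+R=14
member 0 (0-1): L=2.6648, (cx,cy)=(0.3482,0.9374)
member 1 (0-2): L=2.1220, (cx,cy)=(1.0000,0.0000)
member 2 (1-2): L=2.7687, (cx,cy)=(0.4313,-0.9022)
member 3 (1-3): L=2.1500, (cx,cy)=(0.9981,0.0609)
member 4 (2-3): L=2.7961, (cx,cy)=(0.3405,0.9403)
member 5 (2-4): L=2.0370, (cx,cy)=(1.0000,0.0000)
member 6 (3-4): L=2.8441, (cx,cy)=(0.3815,-0.9244)
member 7 (3-5): L=2.0333, (cx,cy)=(0.9989,-0.0477)
member 8 (4-5): L=2.7030, (cx,cy)=(0.3500,0.9368)
member 9 (4-6): L=2.0410, (cx,cy)=(1.0000,0.0000)
member 10 (5-6): L=2.7586, (cx,cy)=(0.3969,-0.9178)
solve A·x = −loads:
  F[0-1] = -2053.5588 N (compression)
  F[0-2] = -595.7224 N (compression)
  F[1-2] = +2026.1111 N (tension)
  F[1-3] = -1591.8577 N (compression)
  F[2-3] = -1944.1833 N (compression)
  F[2-4] = +939.9941 N (tension)
  F[3-4] = -822.8767 N (compression)
  F[3-5] = -626.7865 N (compression)
  F[4-5] = +811.9997 N (tension)
  F[4-6] = +341.8827 N (tension)
  F[5-6] = -861.3046 N (compression)
  Rx@0 = +1310.8600 N
  Ry@0 = +1925.0148 N
  Ry@6 = +790.5452 N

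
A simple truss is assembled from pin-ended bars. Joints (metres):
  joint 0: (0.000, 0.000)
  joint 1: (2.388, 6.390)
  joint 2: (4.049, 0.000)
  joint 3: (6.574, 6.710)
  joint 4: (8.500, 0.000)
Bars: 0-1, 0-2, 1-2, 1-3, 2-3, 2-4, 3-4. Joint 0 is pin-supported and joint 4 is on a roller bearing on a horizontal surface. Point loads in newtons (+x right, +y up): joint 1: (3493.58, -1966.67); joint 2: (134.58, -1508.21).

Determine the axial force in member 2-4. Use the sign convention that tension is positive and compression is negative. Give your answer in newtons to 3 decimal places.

N=5 nodes, M=7 members, R=3 reactions → 2N=10, M+R=10
member 0 (0-1): L=6.8216, (cx,cy)=(0.3501,0.9367)
member 1 (0-2): L=4.0490, (cx,cy)=(1.0000,0.0000)
member 2 (1-2): L=6.6023, (cx,cy)=(0.2516,-0.9678)
member 3 (1-3): L=4.1982, (cx,cy)=(0.9971,0.0762)
member 4 (2-3): L=7.1694, (cx,cy)=(0.3522,0.9359)
member 5 (2-4): L=4.4510, (cx,cy)=(1.0000,0.0000)
member 6 (3-4): L=6.9809, (cx,cy)=(0.2759,-0.9612)
solve A·x = −loads:
  F[0-1] = +450.9632 N (tension)
  F[0-2] = +3470.2945 N (tension)
  F[1-2] = -2678.7370 N (compression)
  F[1-3] = -2669.5719 N (compression)
  F[2-3] = +4381.5278 N (tension)
  F[2-4] = +1118.6613 N (tension)
  F[3-4] = -4054.6788 N (compression)
  Rx@0 = -3628.1600 N
  Ry@0 = -422.4290 N
  Ry@4 = +3897.3090 N

1118.661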